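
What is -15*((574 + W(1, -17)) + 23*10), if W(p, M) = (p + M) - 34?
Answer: -11310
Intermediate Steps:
W(p, M) = -34 + M + p (W(p, M) = (M + p) - 34 = -34 + M + p)
-15*((574 + W(1, -17)) + 23*10) = -15*((574 + (-34 - 17 + 1)) + 23*10) = -15*((574 - 50) + 230) = -15*(524 + 230) = -15*754 = -11310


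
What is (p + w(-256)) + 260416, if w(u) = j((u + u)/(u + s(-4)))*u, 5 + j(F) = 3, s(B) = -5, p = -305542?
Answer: -44614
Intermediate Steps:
j(F) = -2 (j(F) = -5 + 3 = -2)
w(u) = -2*u
(p + w(-256)) + 260416 = (-305542 - 2*(-256)) + 260416 = (-305542 + 512) + 260416 = -305030 + 260416 = -44614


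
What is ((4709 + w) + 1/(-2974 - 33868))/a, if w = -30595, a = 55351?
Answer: -953692013/2039241542 ≈ -0.46767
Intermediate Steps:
((4709 + w) + 1/(-2974 - 33868))/a = ((4709 - 30595) + 1/(-2974 - 33868))/55351 = (-25886 + 1/(-36842))*(1/55351) = (-25886 - 1/36842)*(1/55351) = -953692013/36842*1/55351 = -953692013/2039241542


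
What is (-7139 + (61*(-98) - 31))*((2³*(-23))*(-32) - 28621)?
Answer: 298893484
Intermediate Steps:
(-7139 + (61*(-98) - 31))*((2³*(-23))*(-32) - 28621) = (-7139 + (-5978 - 31))*((8*(-23))*(-32) - 28621) = (-7139 - 6009)*(-184*(-32) - 28621) = -13148*(5888 - 28621) = -13148*(-22733) = 298893484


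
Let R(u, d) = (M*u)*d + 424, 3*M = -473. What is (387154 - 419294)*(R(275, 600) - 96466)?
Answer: 839208889880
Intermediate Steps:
M = -473/3 (M = (⅓)*(-473) = -473/3 ≈ -157.67)
R(u, d) = 424 - 473*d*u/3 (R(u, d) = (-473*u/3)*d + 424 = -473*d*u/3 + 424 = 424 - 473*d*u/3)
(387154 - 419294)*(R(275, 600) - 96466) = (387154 - 419294)*((424 - 473/3*600*275) - 96466) = -32140*((424 - 26015000) - 96466) = -32140*(-26014576 - 96466) = -32140*(-26111042) = 839208889880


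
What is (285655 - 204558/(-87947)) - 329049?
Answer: -3816167560/87947 ≈ -43392.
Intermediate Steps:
(285655 - 204558/(-87947)) - 329049 = (285655 - 204558*(-1/87947)) - 329049 = (285655 + 204558/87947) - 329049 = 25122704843/87947 - 329049 = -3816167560/87947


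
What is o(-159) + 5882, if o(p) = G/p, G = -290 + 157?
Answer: 935371/159 ≈ 5882.8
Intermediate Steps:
G = -133
o(p) = -133/p
o(-159) + 5882 = -133/(-159) + 5882 = -133*(-1/159) + 5882 = 133/159 + 5882 = 935371/159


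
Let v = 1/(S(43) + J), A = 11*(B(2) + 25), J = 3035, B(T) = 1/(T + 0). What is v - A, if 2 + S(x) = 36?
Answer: -1721707/6138 ≈ -280.50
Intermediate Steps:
S(x) = 34 (S(x) = -2 + 36 = 34)
B(T) = 1/T
A = 561/2 (A = 11*(1/2 + 25) = 11*(51/2) = 561/2 ≈ 280.50)
v = 1/3069 (v = 1/(34 + 3035) = 1/3069 ≈ 0.00032584)
v - A = 1/3069 - 1*561/2 = 1/3069 - 561/2 = -1721707/6138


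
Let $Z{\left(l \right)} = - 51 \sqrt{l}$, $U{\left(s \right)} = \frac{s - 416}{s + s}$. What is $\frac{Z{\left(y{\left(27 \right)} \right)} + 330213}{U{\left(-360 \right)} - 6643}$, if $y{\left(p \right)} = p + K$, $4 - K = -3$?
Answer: $- \frac{29719170}{597773} + \frac{4590 \sqrt{34}}{597773} \approx -49.672$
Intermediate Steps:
$K = 7$ ($K = 4 - -3 = 4 + 3 = 7$)
$U{\left(s \right)} = \frac{-416 + s}{2 s}$
$y{\left(p \right)} = 7 + p$ ($y{\left(p \right)} = p + 7 = 7 + p$)
$\frac{Z{\left(y{\left(27 \right)} \right)} + 330213}{U{\left(-360 \right)} - 6643} = \frac{- 51 \sqrt{7 + 27} + 330213}{\frac{-416 - 360}{2 \left(-360\right)} - 6643} = \frac{- 51 \sqrt{34} + 330213}{\frac{1}{2} \left(- \frac{1}{360}\right) \left(-776\right) - 6643} = \frac{330213 - 51 \sqrt{34}}{\frac{97}{90} - 6643} = \frac{330213 - 51 \sqrt{34}}{- \frac{597773}{90}} = \left(330213 - 51 \sqrt{34}\right) \left(- \frac{90}{597773}\right) = - \frac{29719170}{597773} + \frac{4590 \sqrt{34}}{597773}$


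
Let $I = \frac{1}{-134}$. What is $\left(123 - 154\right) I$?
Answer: $\frac{31}{134} \approx 0.23134$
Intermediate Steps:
$I = - \frac{1}{134} \approx -0.0074627$
$\left(123 - 154\right) I = \left(123 - 154\right) \left(- \frac{1}{134}\right) = \left(-31\right) \left(- \frac{1}{134}\right) = \frac{31}{134}$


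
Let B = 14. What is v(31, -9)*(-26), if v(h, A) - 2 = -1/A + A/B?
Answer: -2405/63 ≈ -38.175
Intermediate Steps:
v(h, A) = 2 - 1/A + A/14 (v(h, A) = 2 + (-1/A + A/14) = 2 - 1/A + A/14)
v(31, -9)*(-26) = (2 - 1/(-9) + (1/14)*(-9))*(-26) = (2 - 1*(-1/9) - 9/14)*(-26) = (2 + 1/9 - 9/14)*(-26) = (185/126)*(-26) = -2405/63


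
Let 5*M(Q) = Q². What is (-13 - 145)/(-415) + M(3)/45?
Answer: 873/2075 ≈ 0.42072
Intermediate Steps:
M(Q) = Q²/5
(-13 - 145)/(-415) + M(3)/45 = (-13 - 145)/(-415) + ((⅕)*3²)/45 = -158*(-1/415) + ((⅕)*9)*(1/45) = 158/415 + (9/5)*(1/45) = 158/415 + 1/25 = 873/2075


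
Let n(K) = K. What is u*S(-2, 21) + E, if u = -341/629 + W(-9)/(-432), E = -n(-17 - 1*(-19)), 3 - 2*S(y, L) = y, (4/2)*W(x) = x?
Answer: -402071/120768 ≈ -3.3293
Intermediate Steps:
W(x) = x/2
S(y, L) = 3/2 - y/2
E = -2 (E = -(-17 - 1*(-19)) = -(-17 + 19) = -1*2 = -2)
u = -32107/60384 (u = -341/629 + ((½)*(-9))/(-432) = -341*1/629 - 9/2*(-1/432) = -341/629 + 1/96 = -32107/60384 ≈ -0.53171)
u*S(-2, 21) + E = -32107*(3/2 - ½*(-2))/60384 - 2 = -32107*(3/2 + 1)/60384 - 2 = -32107/60384*5/2 - 2 = -160535/120768 - 2 = -402071/120768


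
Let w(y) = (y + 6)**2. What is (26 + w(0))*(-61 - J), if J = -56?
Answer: -310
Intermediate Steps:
w(y) = (6 + y)**2
(26 + w(0))*(-61 - J) = (26 + (6 + 0)**2)*(-61 - 1*(-56)) = (26 + 6**2)*(-61 + 56) = (26 + 36)*(-5) = 62*(-5) = -310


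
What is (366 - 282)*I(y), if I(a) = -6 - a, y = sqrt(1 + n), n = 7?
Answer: -504 - 168*sqrt(2) ≈ -741.59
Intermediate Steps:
y = 2*sqrt(2) (y = sqrt(1 + 7) = sqrt(8) = 2*sqrt(2) ≈ 2.8284)
(366 - 282)*I(y) = (366 - 282)*(-6 - 2*sqrt(2)) = 84*(-6 - 2*sqrt(2)) = -504 - 168*sqrt(2)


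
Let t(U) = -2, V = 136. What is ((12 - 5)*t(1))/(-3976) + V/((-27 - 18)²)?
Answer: 40649/575100 ≈ 0.070682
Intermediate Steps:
((12 - 5)*t(1))/(-3976) + V/((-27 - 18)²) = ((12 - 5)*(-2))/(-3976) + 136/((-27 - 18)²) = (7*(-2))*(-1/3976) + 136/((-45)²) = -14*(-1/3976) + 136/2025 = 1/284 + 136*(1/2025) = 1/284 + 136/2025 = 40649/575100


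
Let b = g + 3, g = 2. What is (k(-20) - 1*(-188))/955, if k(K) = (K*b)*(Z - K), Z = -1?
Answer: -1712/955 ≈ -1.7927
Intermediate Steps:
b = 5 (b = 2 + 3 = 5)
k(K) = 5*K*(-1 - K) (k(K) = (K*5)*(-1 - K) = (5*K)*(-1 - K) = 5*K*(-1 - K))
(k(-20) - 1*(-188))/955 = (-5*(-20)*(1 - 20) - 1*(-188))/955 = (-5*(-20)*(-19) + 188)*(1/955) = (-1900 + 188)*(1/955) = -1712*1/955 = -1712/955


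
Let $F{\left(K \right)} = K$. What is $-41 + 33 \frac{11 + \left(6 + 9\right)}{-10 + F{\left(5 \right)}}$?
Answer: $- \frac{1063}{5} \approx -212.6$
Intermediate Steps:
$-41 + 33 \frac{11 + \left(6 + 9\right)}{-10 + F{\left(5 \right)}} = -41 + 33 \frac{11 + \left(6 + 9\right)}{-10 + 5} = -41 + 33 \frac{11 + 15}{-5} = -41 + 33 \cdot 26 \left(- \frac{1}{5}\right) = -41 + 33 \left(- \frac{26}{5}\right) = -41 - \frac{858}{5} = - \frac{1063}{5}$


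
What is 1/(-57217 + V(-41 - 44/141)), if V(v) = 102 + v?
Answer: -141/8059040 ≈ -1.7496e-5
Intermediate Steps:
1/(-57217 + V(-41 - 44/141)) = 1/(-57217 + (102 + (-41 - 44/141))) = 1/(-57217 + (102 - 5825/141)) = 1/(-57217 + 8557/141) = 1/(-8059040/141) = -141/8059040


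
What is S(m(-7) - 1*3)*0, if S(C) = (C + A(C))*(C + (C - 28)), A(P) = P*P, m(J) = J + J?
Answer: 0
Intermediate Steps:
m(J) = 2*J
A(P) = P²
S(C) = (-28 + 2*C)*(C + C²) (S(C) = (C + C²)*(C + (C - 28)) = (C + C²)*(C + (-28 + C)) = (C + C²)*(-28 + 2*C) = (-28 + 2*C)*(C + C²))
S(m(-7) - 1*3)*0 = (2*(2*(-7) - 1*3)*(-14 + (2*(-7) - 1*3)² - 13*(2*(-7) - 1*3)))*0 = (2*(-14 - 3)*(-14 + (-14 - 3)² - 13*(-14 - 3)))*0 = (2*(-17)*(-14 + (-17)² - 13*(-17)))*0 = (2*(-17)*(-14 + 289 + 221))*0 = (2*(-17)*496)*0 = -16864*0 = 0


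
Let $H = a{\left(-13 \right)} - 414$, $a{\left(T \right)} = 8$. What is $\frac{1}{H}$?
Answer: $- \frac{1}{406} \approx -0.0024631$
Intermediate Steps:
$H = -406$ ($H = 8 - 414 = -406$)
$\frac{1}{H} = \frac{1}{-406} = - \frac{1}{406}$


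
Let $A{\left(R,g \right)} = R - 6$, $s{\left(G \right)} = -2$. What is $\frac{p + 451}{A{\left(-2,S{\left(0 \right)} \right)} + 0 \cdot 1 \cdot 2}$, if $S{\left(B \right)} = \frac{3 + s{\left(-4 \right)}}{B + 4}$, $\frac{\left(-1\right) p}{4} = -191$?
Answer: $- \frac{1215}{8} \approx -151.88$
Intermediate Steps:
$p = 764$ ($p = \left(-4\right) \left(-191\right) = 764$)
$S{\left(B \right)} = \frac{1}{4 + B}$ ($S{\left(B \right)} = \frac{3 - 2}{B + 4} = 1 \frac{1}{4 + B} = \frac{1}{4 + B}$)
$A{\left(R,g \right)} = -6 + R$
$\frac{p + 451}{A{\left(-2,S{\left(0 \right)} \right)} + 0 \cdot 1 \cdot 2} = \frac{764 + 451}{\left(-6 - 2\right) + 0 \cdot 1 \cdot 2} = \frac{1215}{-8 + 0 \cdot 2} = \frac{1215}{-8 + 0} = \frac{1215}{-8} = 1215 \left(- \frac{1}{8}\right) = - \frac{1215}{8}$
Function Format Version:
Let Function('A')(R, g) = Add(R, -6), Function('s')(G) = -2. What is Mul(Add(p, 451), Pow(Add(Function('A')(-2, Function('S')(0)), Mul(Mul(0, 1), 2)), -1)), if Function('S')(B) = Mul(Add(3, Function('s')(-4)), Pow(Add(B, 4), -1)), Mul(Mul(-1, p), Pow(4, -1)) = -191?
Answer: Rational(-1215, 8) ≈ -151.88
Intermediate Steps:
p = 764 (p = Mul(-4, -191) = 764)
Function('S')(B) = Pow(Add(4, B), -1) (Function('S')(B) = Mul(Add(3, -2), Pow(Add(B, 4), -1)) = Mul(1, Pow(Add(4, B), -1)) = Pow(Add(4, B), -1))
Function('A')(R, g) = Add(-6, R)
Mul(Add(p, 451), Pow(Add(Function('A')(-2, Function('S')(0)), Mul(Mul(0, 1), 2)), -1)) = Mul(Add(764, 451), Pow(Add(Add(-6, -2), Mul(Mul(0, 1), 2)), -1)) = Mul(1215, Pow(Add(-8, Mul(0, 2)), -1)) = Mul(1215, Pow(Add(-8, 0), -1)) = Mul(1215, Pow(-8, -1)) = Mul(1215, Rational(-1, 8)) = Rational(-1215, 8)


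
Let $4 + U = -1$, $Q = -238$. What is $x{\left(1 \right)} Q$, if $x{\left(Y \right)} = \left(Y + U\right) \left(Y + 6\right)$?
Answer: $6664$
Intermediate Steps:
$U = -5$ ($U = -4 - 1 = -5$)
$x{\left(Y \right)} = \left(-5 + Y\right) \left(6 + Y\right)$ ($x{\left(Y \right)} = \left(Y - 5\right) \left(Y + 6\right) = \left(-5 + Y\right) \left(6 + Y\right)$)
$x{\left(1 \right)} Q = \left(-30 + 1 + 1^{2}\right) \left(-238\right) = \left(-30 + 1 + 1\right) \left(-238\right) = \left(-28\right) \left(-238\right) = 6664$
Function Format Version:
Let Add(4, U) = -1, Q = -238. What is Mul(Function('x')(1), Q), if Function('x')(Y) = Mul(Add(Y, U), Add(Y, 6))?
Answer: 6664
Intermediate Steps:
U = -5 (U = Add(-4, -1) = -5)
Function('x')(Y) = Mul(Add(-5, Y), Add(6, Y)) (Function('x')(Y) = Mul(Add(Y, -5), Add(Y, 6)) = Mul(Add(-5, Y), Add(6, Y)))
Mul(Function('x')(1), Q) = Mul(Add(-30, 1, Pow(1, 2)), -238) = Mul(Add(-30, 1, 1), -238) = Mul(-28, -238) = 6664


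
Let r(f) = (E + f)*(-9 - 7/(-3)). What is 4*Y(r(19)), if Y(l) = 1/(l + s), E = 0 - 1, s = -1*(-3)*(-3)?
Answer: -4/129 ≈ -0.031008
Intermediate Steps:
s = -9 (s = 3*(-3) = -9)
E = -1
r(f) = 20/3 - 20*f/3 (r(f) = (-1 + f)*(-9 - 7/(-3)) = (-1 + f)*(-9 - 7*(-⅓)) = (-1 + f)*(-9 + 7/3) = (-1 + f)*(-20/3) = 20/3 - 20*f/3)
Y(l) = 1/(-9 + l) (Y(l) = 1/(l - 9) = 1/(-9 + l))
4*Y(r(19)) = 4/(-9 + (20/3 - 20/3*19)) = 4/(-9 + (20/3 - 380/3)) = 4/(-9 - 120) = 4/(-129) = 4*(-1/129) = -4/129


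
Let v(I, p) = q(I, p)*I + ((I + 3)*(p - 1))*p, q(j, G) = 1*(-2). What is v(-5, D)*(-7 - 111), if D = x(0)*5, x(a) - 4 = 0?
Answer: 88500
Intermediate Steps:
x(a) = 4 (x(a) = 4 + 0 = 4)
q(j, G) = -2
D = 20 (D = 4*5 = 20)
v(I, p) = -2*I + p*(-1 + p)*(3 + I) (v(I, p) = -2*I + ((I + 3)*(p - 1))*p = -2*I + ((3 + I)*(-1 + p))*p = -2*I + ((-1 + p)*(3 + I))*p = -2*I + p*(-1 + p)*(3 + I))
v(-5, D)*(-7 - 111) = (-3*20 - 2*(-5) + 3*20² - 5*20² - 1*(-5)*20)*(-7 - 111) = (-60 + 10 + 3*400 - 5*400 + 100)*(-118) = (-60 + 10 + 1200 - 2000 + 100)*(-118) = -750*(-118) = 88500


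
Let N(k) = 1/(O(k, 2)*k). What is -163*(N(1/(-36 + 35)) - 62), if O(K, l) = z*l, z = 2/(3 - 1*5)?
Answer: 20049/2 ≈ 10025.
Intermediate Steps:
z = -1 (z = 2/(3 - 5) = 2/(-2) = 2*(-1/2) = -1)
O(K, l) = -l
N(k) = -1/(2*k) (N(k) = 1/(((-1*2))*k) = 1/((-2)*k) = -1/(2*k))
-163*(N(1/(-36 + 35)) - 62) = -163*(-1/(2*(1/(-36 + 35))) - 62) = -163*(-1/(2*(1/(-1))) - 62) = -163*(-1/2/(-1) - 62) = -163*(-1/2*(-1) - 62) = -163*(1/2 - 62) = -163*(-123/2) = 20049/2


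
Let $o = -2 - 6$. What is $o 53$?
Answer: $-424$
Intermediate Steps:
$o = -8$
$o 53 = \left(-8\right) 53 = -424$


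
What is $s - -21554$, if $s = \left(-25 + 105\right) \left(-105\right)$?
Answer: $13154$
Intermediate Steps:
$s = -8400$ ($s = 80 \left(-105\right) = -8400$)
$s - -21554 = -8400 - -21554 = -8400 + 21554 = 13154$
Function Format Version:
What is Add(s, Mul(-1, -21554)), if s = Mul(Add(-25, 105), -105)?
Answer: 13154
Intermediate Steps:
s = -8400 (s = Mul(80, -105) = -8400)
Add(s, Mul(-1, -21554)) = Add(-8400, Mul(-1, -21554)) = Add(-8400, 21554) = 13154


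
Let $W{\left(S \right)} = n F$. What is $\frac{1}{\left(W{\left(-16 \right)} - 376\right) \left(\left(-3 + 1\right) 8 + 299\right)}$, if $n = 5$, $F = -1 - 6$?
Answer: $- \frac{1}{116313} \approx -8.5975 \cdot 10^{-6}$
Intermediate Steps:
$F = -7$ ($F = -1 - 6 = -7$)
$W{\left(S \right)} = -35$ ($W{\left(S \right)} = 5 \left(-7\right) = -35$)
$\frac{1}{\left(W{\left(-16 \right)} - 376\right) \left(\left(-3 + 1\right) 8 + 299\right)} = \frac{1}{\left(-35 - 376\right) \left(\left(-3 + 1\right) 8 + 299\right)} = \frac{1}{\left(-411\right) \left(\left(-2\right) 8 + 299\right)} = \frac{1}{\left(-411\right) \left(-16 + 299\right)} = \frac{1}{\left(-411\right) 283} = \frac{1}{-116313} = - \frac{1}{116313}$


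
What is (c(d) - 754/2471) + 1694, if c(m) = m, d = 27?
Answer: 4251837/2471 ≈ 1720.7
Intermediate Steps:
(c(d) - 754/2471) + 1694 = (27 - 754/2471) + 1694 = 65963/2471 + 1694 = 4251837/2471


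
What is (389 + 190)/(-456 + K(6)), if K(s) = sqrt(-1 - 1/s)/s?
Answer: -57029184/44914183 - 3474*I*sqrt(42)/44914183 ≈ -1.2697 - 0.00050127*I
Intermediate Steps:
K(s) = sqrt(-1 - 1/s)/s
(389 + 190)/(-456 + K(6)) = (389 + 190)/(-456 + sqrt((-1 - 1*6)/6)/6) = 579/(-456 + sqrt((-1 - 6)/6)/6) = 579/(-456 + sqrt((1/6)*(-7))/6) = 579/(-456 + sqrt(-7/6)/6) = 579/(-456 + (I*sqrt(42)/6)/6) = 579/(-456 + I*sqrt(42)/36)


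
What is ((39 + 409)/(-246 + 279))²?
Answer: 200704/1089 ≈ 184.30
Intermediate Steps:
((39 + 409)/(-246 + 279))² = (448/33)² = 200704/1089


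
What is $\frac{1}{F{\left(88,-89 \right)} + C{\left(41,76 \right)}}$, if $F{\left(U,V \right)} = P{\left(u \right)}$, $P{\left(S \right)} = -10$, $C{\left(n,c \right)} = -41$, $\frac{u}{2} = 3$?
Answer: $- \frac{1}{51} \approx -0.019608$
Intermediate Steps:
$u = 6$ ($u = 2 \cdot 3 = 6$)
$F{\left(U,V \right)} = -10$
$\frac{1}{F{\left(88,-89 \right)} + C{\left(41,76 \right)}} = \frac{1}{-10 - 41} = \frac{1}{-51} = - \frac{1}{51}$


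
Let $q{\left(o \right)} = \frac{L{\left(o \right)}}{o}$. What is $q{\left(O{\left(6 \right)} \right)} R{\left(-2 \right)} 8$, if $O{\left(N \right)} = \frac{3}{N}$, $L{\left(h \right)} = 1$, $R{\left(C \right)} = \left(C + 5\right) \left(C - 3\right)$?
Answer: $-240$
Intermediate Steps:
$R{\left(C \right)} = \left(-3 + C\right) \left(5 + C\right)$ ($R{\left(C \right)} = \left(5 + C\right) \left(-3 + C\right) = \left(-3 + C\right) \left(5 + C\right)$)
$q{\left(o \right)} = \frac{1}{o}$ ($q{\left(o \right)} = 1 \frac{1}{o} = \frac{1}{o}$)
$q{\left(O{\left(6 \right)} \right)} R{\left(-2 \right)} 8 = \frac{-15 + \left(-2\right)^{2} + 2 \left(-2\right)}{3 \cdot \frac{1}{6}} \cdot 8 = \frac{-15 + 4 - 4}{3 \cdot \frac{1}{6}} \cdot 8 = \frac{1}{\frac{1}{2}} \left(-15\right) 8 = 2 \left(-15\right) 8 = \left(-30\right) 8 = -240$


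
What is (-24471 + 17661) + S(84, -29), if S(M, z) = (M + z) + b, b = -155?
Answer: -6910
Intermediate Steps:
S(M, z) = -155 + M + z (S(M, z) = (M + z) - 155 = -155 + M + z)
(-24471 + 17661) + S(84, -29) = (-24471 + 17661) + (-155 + 84 - 29) = -6810 - 100 = -6910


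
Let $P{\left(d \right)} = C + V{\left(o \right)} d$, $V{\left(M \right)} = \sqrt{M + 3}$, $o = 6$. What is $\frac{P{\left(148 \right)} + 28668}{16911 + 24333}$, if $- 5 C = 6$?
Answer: $\frac{24259}{34370} \approx 0.70582$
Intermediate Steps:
$C = - \frac{6}{5}$ ($C = \left(- \frac{1}{5}\right) 6 = - \frac{6}{5} \approx -1.2$)
$V{\left(M \right)} = \sqrt{3 + M}$
$P{\left(d \right)} = - \frac{6}{5} + 3 d$ ($P{\left(d \right)} = - \frac{6}{5} + \sqrt{3 + 6} d = - \frac{6}{5} + \sqrt{9} d = - \frac{6}{5} + 3 d$)
$\frac{P{\left(148 \right)} + 28668}{16911 + 24333} = \frac{\left(- \frac{6}{5} + 3 \cdot 148\right) + 28668}{16911 + 24333} = \frac{\left(- \frac{6}{5} + 444\right) + 28668}{41244} = \left(\frac{2214}{5} + 28668\right) \frac{1}{41244} = \frac{145554}{5} \cdot \frac{1}{41244} = \frac{24259}{34370}$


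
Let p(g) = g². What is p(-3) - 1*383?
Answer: -374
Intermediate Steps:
p(-3) - 1*383 = (-3)² - 1*383 = 9 - 383 = -374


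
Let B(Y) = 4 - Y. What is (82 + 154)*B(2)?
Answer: 472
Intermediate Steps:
(82 + 154)*B(2) = (82 + 154)*(4 - 1*2) = 236*(4 - 2) = 236*2 = 472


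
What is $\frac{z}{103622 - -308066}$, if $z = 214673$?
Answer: $\frac{214673}{411688} \approx 0.52145$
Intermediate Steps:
$\frac{z}{103622 - -308066} = \frac{214673}{103622 - -308066} = \frac{214673}{103622 + 308066} = \frac{214673}{411688}$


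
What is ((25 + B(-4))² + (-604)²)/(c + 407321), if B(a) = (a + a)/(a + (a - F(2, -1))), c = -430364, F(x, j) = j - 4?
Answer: -3290233/207387 ≈ -15.865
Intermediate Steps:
F(x, j) = -4 + j
B(a) = 2*a/(5 + 2*a) (B(a) = (a + a)/(a + (a - (-4 - 1))) = (2*a)/(a + (a - 1*(-5))) = (2*a)/(a + (a + 5)) = (2*a)/(a + (5 + a)) = (2*a)/(5 + 2*a) = 2*a/(5 + 2*a))
((25 + B(-4))² + (-604)²)/(c + 407321) = ((25 + 2*(-4)/(5 + 2*(-4)))² + (-604)²)/(-430364 + 407321) = ((25 + 2*(-4)/(5 - 8))² + 364816)/(-23043) = ((25 + 2*(-4)/(-3))² + 364816)*(-1/23043) = ((25 + 2*(-4)*(-⅓))² + 364816)*(-1/23043) = ((25 + 8/3)² + 364816)*(-1/23043) = ((83/3)² + 364816)*(-1/23043) = (6889/9 + 364816)*(-1/23043) = (3290233/9)*(-1/23043) = -3290233/207387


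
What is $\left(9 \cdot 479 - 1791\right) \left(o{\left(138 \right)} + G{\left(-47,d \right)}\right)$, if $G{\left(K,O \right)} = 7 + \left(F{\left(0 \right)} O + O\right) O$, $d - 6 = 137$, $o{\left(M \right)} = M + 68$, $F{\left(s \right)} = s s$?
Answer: $52068240$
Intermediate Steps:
$F{\left(s \right)} = s^{2}$
$o{\left(M \right)} = 68 + M$
$d = 143$ ($d = 6 + 137 = 143$)
$G{\left(K,O \right)} = 7 + O^{2}$ ($G{\left(K,O \right)} = 7 + \left(0^{2} O + O\right) O = 7 + \left(0 O + O\right) O = 7 + \left(0 + O\right) O = 7 + O O = 7 + O^{2}$)
$\left(9 \cdot 479 - 1791\right) \left(o{\left(138 \right)} + G{\left(-47,d \right)}\right) = \left(9 \cdot 479 - 1791\right) \left(\left(68 + 138\right) + \left(7 + 143^{2}\right)\right) = \left(4311 - 1791\right) \left(206 + \left(7 + 20449\right)\right) = 2520 \left(206 + 20456\right) = 2520 \cdot 20662 = 52068240$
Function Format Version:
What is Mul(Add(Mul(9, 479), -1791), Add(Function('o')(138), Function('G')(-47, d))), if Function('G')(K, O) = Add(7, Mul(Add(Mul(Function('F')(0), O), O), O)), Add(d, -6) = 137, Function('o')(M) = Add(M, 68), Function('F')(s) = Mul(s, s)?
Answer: 52068240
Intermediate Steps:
Function('F')(s) = Pow(s, 2)
Function('o')(M) = Add(68, M)
d = 143 (d = Add(6, 137) = 143)
Function('G')(K, O) = Add(7, Pow(O, 2)) (Function('G')(K, O) = Add(7, Mul(Add(Mul(Pow(0, 2), O), O), O)) = Add(7, Mul(Add(Mul(0, O), O), O)) = Add(7, Mul(Add(0, O), O)) = Add(7, Mul(O, O)) = Add(7, Pow(O, 2)))
Mul(Add(Mul(9, 479), -1791), Add(Function('o')(138), Function('G')(-47, d))) = Mul(Add(Mul(9, 479), -1791), Add(Add(68, 138), Add(7, Pow(143, 2)))) = Mul(Add(4311, -1791), Add(206, Add(7, 20449))) = Mul(2520, Add(206, 20456)) = Mul(2520, 20662) = 52068240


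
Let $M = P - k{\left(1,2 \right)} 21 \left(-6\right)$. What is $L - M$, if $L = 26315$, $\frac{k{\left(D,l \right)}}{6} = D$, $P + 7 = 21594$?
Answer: $3972$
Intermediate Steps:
$P = 21587$ ($P = -7 + 21594 = 21587$)
$k{\left(D,l \right)} = 6 D$
$M = 22343$ ($M = 21587 - 6 \cdot 1 \cdot 21 \left(-6\right) = 21587 - 6 \cdot 21 \left(-6\right) = 21587 - 126 \left(-6\right) = 21587 - -756 = 21587 + 756 = 22343$)
$L - M = 26315 - 22343 = 3972$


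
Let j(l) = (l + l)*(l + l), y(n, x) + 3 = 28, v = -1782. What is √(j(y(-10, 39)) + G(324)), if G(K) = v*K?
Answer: 14*I*√2933 ≈ 758.2*I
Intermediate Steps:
y(n, x) = 25 (y(n, x) = -3 + 28 = 25)
G(K) = -1782*K
j(l) = 4*l² (j(l) = (2*l)*(2*l) = 4*l²)
√(j(y(-10, 39)) + G(324)) = √(4*25² - 1782*324) = √(4*625 - 577368) = √(2500 - 577368) = √(-574868) = 14*I*√2933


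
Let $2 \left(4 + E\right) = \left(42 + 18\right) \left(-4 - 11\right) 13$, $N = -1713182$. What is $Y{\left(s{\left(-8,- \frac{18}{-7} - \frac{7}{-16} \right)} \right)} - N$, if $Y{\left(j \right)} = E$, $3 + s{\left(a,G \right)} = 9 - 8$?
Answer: $1707328$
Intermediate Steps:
$s{\left(a,G \right)} = -2$ ($s{\left(a,G \right)} = -3 + \left(9 - 8\right) = -3 + 1 = -2$)
$E = -5854$ ($E = -4 + \frac{\left(42 + 18\right) \left(-4 - 11\right) 13}{2} = -4 + \frac{60 \left(-15\right) 13}{2} = -4 + \frac{\left(-900\right) 13}{2} = -4 + \frac{1}{2} \left(-11700\right) = -4 - 5850 = -5854$)
$Y{\left(j \right)} = -5854$
$Y{\left(s{\left(-8,- \frac{18}{-7} - \frac{7}{-16} \right)} \right)} - N = -5854 - -1713182 = -5854 + 1713182 = 1707328$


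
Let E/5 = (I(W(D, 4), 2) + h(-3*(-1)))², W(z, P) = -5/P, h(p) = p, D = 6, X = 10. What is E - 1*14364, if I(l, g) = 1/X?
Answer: -286319/20 ≈ -14316.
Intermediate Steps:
I(l, g) = ⅒ (I(l, g) = 1/10 = ⅒)
E = 961/20 (E = 5*(⅒ - 3*(-1))² = 5*(⅒ + 3)² = 5*(31/10)² = 5*(961/100) = 961/20 ≈ 48.050)
E - 1*14364 = 961/20 - 1*14364 = 961/20 - 14364 = -286319/20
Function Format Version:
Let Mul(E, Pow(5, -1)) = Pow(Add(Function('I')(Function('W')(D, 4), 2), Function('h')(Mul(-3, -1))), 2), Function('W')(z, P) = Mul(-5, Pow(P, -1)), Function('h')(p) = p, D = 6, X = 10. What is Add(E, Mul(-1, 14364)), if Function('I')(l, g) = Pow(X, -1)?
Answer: Rational(-286319, 20) ≈ -14316.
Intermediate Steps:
Function('I')(l, g) = Rational(1, 10) (Function('I')(l, g) = Pow(10, -1) = Rational(1, 10))
E = Rational(961, 20) (E = Mul(5, Pow(Add(Rational(1, 10), Mul(-3, -1)), 2)) = Mul(5, Pow(Add(Rational(1, 10), 3), 2)) = Mul(5, Pow(Rational(31, 10), 2)) = Mul(5, Rational(961, 100)) = Rational(961, 20) ≈ 48.050)
Add(E, Mul(-1, 14364)) = Add(Rational(961, 20), Mul(-1, 14364)) = Add(Rational(961, 20), -14364) = Rational(-286319, 20)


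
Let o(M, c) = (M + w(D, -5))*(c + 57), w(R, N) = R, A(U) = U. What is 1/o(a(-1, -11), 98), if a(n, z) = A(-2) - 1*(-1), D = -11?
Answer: -1/1860 ≈ -0.00053763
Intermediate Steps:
a(n, z) = -1 (a(n, z) = -2 - 1*(-1) = -2 + 1 = -1)
o(M, c) = (-11 + M)*(57 + c) (o(M, c) = (M - 11)*(c + 57) = (-11 + M)*(57 + c))
1/o(a(-1, -11), 98) = 1/(-627 - 11*98 + 57*(-1) - 1*98) = 1/(-627 - 1078 - 57 - 98) = 1/(-1860) = -1/1860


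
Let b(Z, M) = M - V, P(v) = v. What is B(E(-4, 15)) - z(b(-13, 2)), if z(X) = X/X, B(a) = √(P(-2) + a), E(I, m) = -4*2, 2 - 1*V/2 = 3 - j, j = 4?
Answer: -1 + I*√10 ≈ -1.0 + 3.1623*I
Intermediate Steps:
V = 6 (V = 4 - 2*(3 - 1*4) = 4 - 2*(3 - 4) = 4 - 2*(-1) = 4 + 2 = 6)
E(I, m) = -8
b(Z, M) = -6 + M (b(Z, M) = M - 1*6 = M - 6 = -6 + M)
B(a) = √(-2 + a)
z(X) = 1
B(E(-4, 15)) - z(b(-13, 2)) = √(-2 - 8) - 1*1 = √(-10) - 1 = I*√10 - 1 = -1 + I*√10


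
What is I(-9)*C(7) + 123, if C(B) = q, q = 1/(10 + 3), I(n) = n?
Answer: 1590/13 ≈ 122.31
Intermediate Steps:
q = 1/13 ≈ 0.076923
C(B) = 1/13
I(-9)*C(7) + 123 = -9*1/13 + 123 = -9/13 + 123 = 1590/13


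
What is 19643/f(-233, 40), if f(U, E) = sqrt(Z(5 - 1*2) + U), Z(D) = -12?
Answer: -19643*I*sqrt(5)/35 ≈ -1254.9*I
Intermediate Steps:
f(U, E) = sqrt(-12 + U)
19643/f(-233, 40) = 19643/(sqrt(-12 - 233)) = 19643/(sqrt(-245)) = 19643/((7*I*sqrt(5))) = 19643*(-I*sqrt(5)/35) = -19643*I*sqrt(5)/35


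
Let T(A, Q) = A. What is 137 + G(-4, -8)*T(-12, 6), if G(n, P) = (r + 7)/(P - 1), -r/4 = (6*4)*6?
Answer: -1865/3 ≈ -621.67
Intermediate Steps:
r = -576 (r = -4*6*4*6 = -96*6 = -4*144 = -576)
G(n, P) = -569/(-1 + P) (G(n, P) = (-576 + 7)/(P - 1) = -569/(-1 + P))
137 + G(-4, -8)*T(-12, 6) = 137 - 569/(-1 - 8)*(-12) = 137 - 569/(-9)*(-12) = 137 - 569*(-⅑)*(-12) = 137 + (569/9)*(-12) = 137 - 2276/3 = -1865/3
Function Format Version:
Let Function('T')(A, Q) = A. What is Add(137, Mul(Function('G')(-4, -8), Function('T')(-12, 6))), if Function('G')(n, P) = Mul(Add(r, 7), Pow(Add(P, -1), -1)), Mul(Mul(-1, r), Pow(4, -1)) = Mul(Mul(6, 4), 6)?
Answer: Rational(-1865, 3) ≈ -621.67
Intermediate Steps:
r = -576 (r = Mul(-4, Mul(Mul(6, 4), 6)) = Mul(-4, Mul(24, 6)) = Mul(-4, 144) = -576)
Function('G')(n, P) = Mul(-569, Pow(Add(-1, P), -1)) (Function('G')(n, P) = Mul(Add(-576, 7), Pow(Add(P, -1), -1)) = Mul(-569, Pow(Add(-1, P), -1)))
Add(137, Mul(Function('G')(-4, -8), Function('T')(-12, 6))) = Add(137, Mul(Mul(-569, Pow(Add(-1, -8), -1)), -12)) = Add(137, Mul(Mul(-569, Pow(-9, -1)), -12)) = Add(137, Mul(Mul(-569, Rational(-1, 9)), -12)) = Add(137, Mul(Rational(569, 9), -12)) = Add(137, Rational(-2276, 3)) = Rational(-1865, 3)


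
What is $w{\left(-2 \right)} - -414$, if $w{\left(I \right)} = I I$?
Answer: $418$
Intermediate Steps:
$w{\left(I \right)} = I^{2}$
$w{\left(-2 \right)} - -414 = \left(-2\right)^{2} - -414 = 4 + 414 = 418$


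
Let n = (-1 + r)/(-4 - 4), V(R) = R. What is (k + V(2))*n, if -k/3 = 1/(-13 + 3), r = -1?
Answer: 23/40 ≈ 0.57500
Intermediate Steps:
k = 3/10 (k = -3/(-13 + 3) = -3/(-10) = -3*(-⅒) = 3/10 ≈ 0.30000)
n = ¼ (n = (-1 - 1)/(-4 - 4) = -2/(-8) = -2*(-⅛) = ¼ ≈ 0.25000)
(k + V(2))*n = (3/10 + 2)*(¼) = (23/10)*(¼) = 23/40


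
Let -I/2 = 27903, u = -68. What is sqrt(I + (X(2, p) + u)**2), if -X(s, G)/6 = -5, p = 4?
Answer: I*sqrt(54362) ≈ 233.16*I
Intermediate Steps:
X(s, G) = 30 (X(s, G) = -6*(-5) = 30)
I = -55806 (I = -2*27903 = -55806)
sqrt(I + (X(2, p) + u)**2) = sqrt(-55806 + (30 - 68)**2) = sqrt(-55806 + (-38)**2) = sqrt(-55806 + 1444) = sqrt(-54362) = I*sqrt(54362)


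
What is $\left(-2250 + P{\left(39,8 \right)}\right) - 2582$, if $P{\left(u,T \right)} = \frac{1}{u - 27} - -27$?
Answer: $- \frac{57659}{12} \approx -4804.9$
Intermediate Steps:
$P{\left(u,T \right)} = 27 + \frac{1}{-27 + u}$ ($P{\left(u,T \right)} = \frac{1}{-27 + u} + 27 = 27 + \frac{1}{-27 + u}$)
$\left(-2250 + P{\left(39,8 \right)}\right) - 2582 = \left(-2250 + \frac{-728 + 27 \cdot 39}{-27 + 39}\right) - 2582 = \left(-2250 + \frac{-728 + 1053}{12}\right) - 2582 = \left(-2250 + \frac{1}{12} \cdot 325\right) - 2582 = \left(-2250 + \frac{325}{12}\right) - 2582 = - \frac{26675}{12} - 2582 = - \frac{57659}{12}$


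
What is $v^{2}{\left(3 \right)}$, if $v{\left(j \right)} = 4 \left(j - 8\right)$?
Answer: $400$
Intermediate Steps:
$v{\left(j \right)} = -32 + 4 j$ ($v{\left(j \right)} = 4 \left(-8 + j\right) = -32 + 4 j$)
$v^{2}{\left(3 \right)} = \left(-32 + 4 \cdot 3\right)^{2} = \left(-32 + 12\right)^{2} = \left(-20\right)^{2} = 400$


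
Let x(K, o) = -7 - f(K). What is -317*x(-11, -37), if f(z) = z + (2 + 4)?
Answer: 634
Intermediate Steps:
f(z) = 6 + z (f(z) = z + 6 = 6 + z)
x(K, o) = -13 - K (x(K, o) = -7 - (6 + K) = -7 + (-6 - K) = -13 - K)
-317*x(-11, -37) = -317*(-13 - 1*(-11)) = -317*(-13 + 11) = -317*(-2) = 634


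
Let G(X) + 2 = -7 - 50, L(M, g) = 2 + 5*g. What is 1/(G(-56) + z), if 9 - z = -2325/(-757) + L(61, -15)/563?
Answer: -426191/22563264 ≈ -0.018889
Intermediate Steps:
z = 2582005/426191 (z = 9 - (-2325/(-757) + (2 + 5*(-15))/563) = 9 - (-2325*(-1/757) + (2 - 75)*(1/563)) = 9 - (2325/757 - 73*1/563) = 9 - (2325/757 - 73/563) = 9 - 1*1253714/426191 = 9 - 1253714/426191 = 2582005/426191 ≈ 6.0583)
G(X) = -59 (G(X) = -2 + (-7 - 50) = -2 - 57 = -59)
1/(G(-56) + z) = 1/(-59 + 2582005/426191) = 1/(-22563264/426191) = -426191/22563264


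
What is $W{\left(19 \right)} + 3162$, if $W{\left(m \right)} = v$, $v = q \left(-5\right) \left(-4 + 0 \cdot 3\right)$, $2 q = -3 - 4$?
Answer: $3092$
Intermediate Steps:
$q = - \frac{7}{2}$ ($q = \frac{-3 - 4}{2} = \frac{1}{2} \left(-7\right) = - \frac{7}{2} \approx -3.5$)
$v = -70$ ($v = \left(- \frac{7}{2}\right) \left(-5\right) \left(-4 + 0 \cdot 3\right) = \frac{35 \left(-4 + 0\right)}{2} = \frac{35}{2} \left(-4\right) = -70$)
$W{\left(m \right)} = -70$
$W{\left(19 \right)} + 3162 = -70 + 3162 = 3092$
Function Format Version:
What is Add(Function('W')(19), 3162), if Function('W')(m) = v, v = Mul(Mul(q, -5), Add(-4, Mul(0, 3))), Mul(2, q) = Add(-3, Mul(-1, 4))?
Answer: 3092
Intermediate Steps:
q = Rational(-7, 2) (q = Mul(Rational(1, 2), Add(-3, Mul(-1, 4))) = Mul(Rational(1, 2), Add(-3, -4)) = Mul(Rational(1, 2), -7) = Rational(-7, 2) ≈ -3.5000)
v = -70 (v = Mul(Mul(Rational(-7, 2), -5), Add(-4, Mul(0, 3))) = Mul(Rational(35, 2), Add(-4, 0)) = Mul(Rational(35, 2), -4) = -70)
Function('W')(m) = -70
Add(Function('W')(19), 3162) = Add(-70, 3162) = 3092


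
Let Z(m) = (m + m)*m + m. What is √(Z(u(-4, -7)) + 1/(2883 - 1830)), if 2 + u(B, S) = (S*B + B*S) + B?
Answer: √69129463/117 ≈ 71.063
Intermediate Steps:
u(B, S) = -2 + B + 2*B*S (u(B, S) = -2 + ((S*B + B*S) + B) = -2 + ((B*S + B*S) + B) = -2 + (2*B*S + B) = -2 + (B + 2*B*S) = -2 + B + 2*B*S)
Z(m) = m + 2*m² (Z(m) = (2*m)*m + m = 2*m² + m = m + 2*m²)
√(Z(u(-4, -7)) + 1/(2883 - 1830)) = √((-2 - 4 + 2*(-4)*(-7))*(1 + 2*(-2 - 4 + 2*(-4)*(-7))) + 1/(2883 - 1830)) = √((-2 - 4 + 56)*(1 + 2*(-2 - 4 + 56)) + 1/1053) = √(50*(1 + 2*50) + 1/1053) = √(50*(1 + 100) + 1/1053) = √(50*101 + 1/1053) = √(5050 + 1/1053) = √(5317651/1053) = √69129463/117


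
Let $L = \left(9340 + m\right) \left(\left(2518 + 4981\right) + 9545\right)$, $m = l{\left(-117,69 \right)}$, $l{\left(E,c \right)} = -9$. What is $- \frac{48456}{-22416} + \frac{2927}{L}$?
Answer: $\frac{160549787767}{74270542388} \approx 2.1617$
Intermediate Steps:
$m = -9$
$L = 159037564$ ($L = \left(9340 - 9\right) \left(\left(2518 + 4981\right) + 9545\right) = 9331 \left(7499 + 9545\right) = 9331 \cdot 17044 = 159037564$)
$- \frac{48456}{-22416} + \frac{2927}{L} = - \frac{48456}{-22416} + \frac{2927}{159037564} = \left(-48456\right) \left(- \frac{1}{22416}\right) + 2927 \cdot \frac{1}{159037564} = \frac{2019}{934} + \frac{2927}{159037564} = \frac{160549787767}{74270542388}$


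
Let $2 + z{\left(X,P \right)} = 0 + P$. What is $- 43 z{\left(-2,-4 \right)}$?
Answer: $258$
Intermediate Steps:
$z{\left(X,P \right)} = -2 + P$ ($z{\left(X,P \right)} = -2 + \left(0 + P\right) = -2 + P$)
$- 43 z{\left(-2,-4 \right)} = - 43 \left(-2 - 4\right) = \left(-43\right) \left(-6\right) = 258$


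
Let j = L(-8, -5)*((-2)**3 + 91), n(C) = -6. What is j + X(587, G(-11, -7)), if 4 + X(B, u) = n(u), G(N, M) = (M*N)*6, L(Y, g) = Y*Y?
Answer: 5302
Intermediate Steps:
L(Y, g) = Y**2
G(N, M) = 6*M*N
X(B, u) = -10 (X(B, u) = -4 - 6 = -10)
j = 5312 (j = (-8)**2*((-2)**3 + 91) = 64*(-8 + 91) = 64*83 = 5312)
j + X(587, G(-11, -7)) = 5312 - 10 = 5302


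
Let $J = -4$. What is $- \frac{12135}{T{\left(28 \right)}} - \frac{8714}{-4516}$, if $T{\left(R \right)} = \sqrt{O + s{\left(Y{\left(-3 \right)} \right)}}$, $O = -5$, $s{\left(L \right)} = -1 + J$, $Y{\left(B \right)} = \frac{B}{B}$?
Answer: $\frac{4357}{2258} + \frac{2427 i \sqrt{10}}{2} \approx 1.9296 + 3837.4 i$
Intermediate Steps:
$Y{\left(B \right)} = 1$
$s{\left(L \right)} = -5$ ($s{\left(L \right)} = -1 - 4 = -5$)
$T{\left(R \right)} = i \sqrt{10}$ ($T{\left(R \right)} = \sqrt{-5 - 5} = \sqrt{-10} = i \sqrt{10}$)
$- \frac{12135}{T{\left(28 \right)}} - \frac{8714}{-4516} = - \frac{12135}{i \sqrt{10}} - \frac{8714}{-4516} = - 12135 \left(- \frac{i \sqrt{10}}{10}\right) - - \frac{4357}{2258} = \frac{2427 i \sqrt{10}}{2} + \frac{4357}{2258} = \frac{4357}{2258} + \frac{2427 i \sqrt{10}}{2}$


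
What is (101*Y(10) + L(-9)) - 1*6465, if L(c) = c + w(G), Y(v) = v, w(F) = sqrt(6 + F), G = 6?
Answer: -5464 + 2*sqrt(3) ≈ -5460.5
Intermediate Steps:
L(c) = c + 2*sqrt(3) (L(c) = c + sqrt(6 + 6) = c + sqrt(12) = c + 2*sqrt(3))
(101*Y(10) + L(-9)) - 1*6465 = (101*10 + (-9 + 2*sqrt(3))) - 1*6465 = (1010 + (-9 + 2*sqrt(3))) - 6465 = (1001 + 2*sqrt(3)) - 6465 = -5464 + 2*sqrt(3)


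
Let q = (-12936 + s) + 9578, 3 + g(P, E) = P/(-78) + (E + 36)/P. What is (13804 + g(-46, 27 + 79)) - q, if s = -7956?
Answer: 22525915/897 ≈ 25113.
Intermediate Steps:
g(P, E) = -3 - P/78 + (36 + E)/P (g(P, E) = -3 + (P/(-78) + (E + 36)/P) = -3 + (P*(-1/78) + (36 + E)/P) = -3 + (-P/78 + (36 + E)/P) = -3 - P/78 + (36 + E)/P)
q = -11314 (q = (-12936 - 7956) + 9578 = -20892 + 9578 = -11314)
(13804 + g(-46, 27 + 79)) - q = (13804 + (36 + (27 + 79) - 1/78*(-46)*(234 - 46))/(-46)) - 1*(-11314) = (13804 - (36 + 106 - 1/78*(-46)*188)/46) + 11314 = (13804 - (36 + 106 + 4324/39)/46) + 11314 = (13804 - 1/46*9862/39) + 11314 = (13804 - 4931/897) + 11314 = 12377257/897 + 11314 = 22525915/897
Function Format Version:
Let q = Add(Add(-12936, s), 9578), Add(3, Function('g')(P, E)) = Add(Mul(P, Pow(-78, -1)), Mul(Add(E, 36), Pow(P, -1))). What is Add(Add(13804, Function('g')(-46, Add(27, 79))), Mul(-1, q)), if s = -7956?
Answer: Rational(22525915, 897) ≈ 25113.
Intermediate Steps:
Function('g')(P, E) = Add(-3, Mul(Rational(-1, 78), P), Mul(Pow(P, -1), Add(36, E))) (Function('g')(P, E) = Add(-3, Add(Mul(P, Pow(-78, -1)), Mul(Add(E, 36), Pow(P, -1)))) = Add(-3, Add(Mul(P, Rational(-1, 78)), Mul(Add(36, E), Pow(P, -1)))) = Add(-3, Add(Mul(Rational(-1, 78), P), Mul(Pow(P, -1), Add(36, E)))) = Add(-3, Mul(Rational(-1, 78), P), Mul(Pow(P, -1), Add(36, E))))
q = -11314 (q = Add(Add(-12936, -7956), 9578) = Add(-20892, 9578) = -11314)
Add(Add(13804, Function('g')(-46, Add(27, 79))), Mul(-1, q)) = Add(Add(13804, Mul(Pow(-46, -1), Add(36, Add(27, 79), Mul(Rational(-1, 78), -46, Add(234, -46))))), Mul(-1, -11314)) = Add(Add(13804, Mul(Rational(-1, 46), Add(36, 106, Mul(Rational(-1, 78), -46, 188)))), 11314) = Add(Add(13804, Mul(Rational(-1, 46), Add(36, 106, Rational(4324, 39)))), 11314) = Add(Add(13804, Mul(Rational(-1, 46), Rational(9862, 39))), 11314) = Add(Add(13804, Rational(-4931, 897)), 11314) = Add(Rational(12377257, 897), 11314) = Rational(22525915, 897)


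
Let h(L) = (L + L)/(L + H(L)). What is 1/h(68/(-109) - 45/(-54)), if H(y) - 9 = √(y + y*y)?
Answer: 6023/274 + √108367/274 ≈ 23.183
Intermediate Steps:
H(y) = 9 + √(y + y²) (H(y) = 9 + √(y + y*y) = 9 + √(y + y²))
h(L) = 2*L/(9 + L + √(L*(1 + L))) (h(L) = (L + L)/(L + (9 + √(L*(1 + L)))) = (2*L)/(9 + L + √(L*(1 + L))) = 2*L/(9 + L + √(L*(1 + L))))
1/h(68/(-109) - 45/(-54)) = 1/(2*(68/(-109) - 45/(-54))/(9 + (68/(-109) - 45/(-54)) + √((68/(-109) - 45/(-54))*(1 + (68/(-109) - 45/(-54)))))) = 1/(2*(68*(-1/109) - 45*(-1/54))/(9 + (68*(-1/109) - 45*(-1/54)) + √((68*(-1/109) - 45*(-1/54))*(1 + (68*(-1/109) - 45*(-1/54)))))) = 1/(2*(-68/109 + ⅚)/(9 + (-68/109 + ⅚) + √((-68/109 + ⅚)*(1 + (-68/109 + ⅚))))) = 1/(2*(137/654)/(9 + 137/654 + √(137*(1 + 137/654)/654))) = 1/(2*(137/654)/(9 + 137/654 + √((137/654)*(791/654)))) = 1/(2*(137/654)/(9 + 137/654 + √(108367/427716))) = 1/(2*(137/654)/(9 + 137/654 + √108367/654)) = 1/(2*(137/654)/(6023/654 + √108367/654)) = 1/(137/(327*(6023/654 + √108367/654))) = 6023/274 + √108367/274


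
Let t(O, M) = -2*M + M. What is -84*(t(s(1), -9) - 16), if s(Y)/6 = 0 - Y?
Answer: 588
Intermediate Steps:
s(Y) = -6*Y (s(Y) = 6*(0 - Y) = 6*(-Y) = -6*Y)
t(O, M) = -M
-84*(t(s(1), -9) - 16) = -84*(-1*(-9) - 16) = -84*(9 - 16) = -84*(-7) = 588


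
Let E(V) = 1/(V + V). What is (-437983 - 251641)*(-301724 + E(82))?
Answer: 8531120410410/41 ≈ 2.0808e+11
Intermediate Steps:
E(V) = 1/(2*V)
(-437983 - 251641)*(-301724 + E(82)) = (-437983 - 251641)*(-301724 + (½)/82) = -689624*(-301724 + (½)*(1/82)) = -689624*(-301724 + 1/164) = -689624*(-49482735/164) = 8531120410410/41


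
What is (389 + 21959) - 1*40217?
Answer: -17869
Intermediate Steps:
(389 + 21959) - 1*40217 = 22348 - 40217 = -17869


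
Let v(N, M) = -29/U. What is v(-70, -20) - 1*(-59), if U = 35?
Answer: 2036/35 ≈ 58.171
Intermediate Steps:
v(N, M) = -29/35
v(-70, -20) - 1*(-59) = -29/35 - 1*(-59) = -29/35 + 59 = 2036/35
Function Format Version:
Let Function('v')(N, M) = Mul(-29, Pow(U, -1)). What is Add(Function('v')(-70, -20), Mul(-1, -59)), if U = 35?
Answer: Rational(2036, 35) ≈ 58.171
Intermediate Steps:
Function('v')(N, M) = Rational(-29, 35) (Function('v')(N, M) = Mul(-29, Pow(35, -1)) = Mul(-29, Rational(1, 35)) = Rational(-29, 35))
Add(Function('v')(-70, -20), Mul(-1, -59)) = Add(Rational(-29, 35), Mul(-1, -59)) = Add(Rational(-29, 35), 59) = Rational(2036, 35)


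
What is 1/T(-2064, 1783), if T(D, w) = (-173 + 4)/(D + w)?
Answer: 281/169 ≈ 1.6627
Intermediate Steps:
T(D, w) = -169/(D + w)
1/T(-2064, 1783) = 1/(-169/(-2064 + 1783)) = 1/(-169/(-281)) = 1/(-169*(-1/281)) = 1/(169/281) = 281/169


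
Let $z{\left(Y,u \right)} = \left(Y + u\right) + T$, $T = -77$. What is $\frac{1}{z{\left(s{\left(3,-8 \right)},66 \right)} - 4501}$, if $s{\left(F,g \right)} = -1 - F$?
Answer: $- \frac{1}{4516} \approx -0.00022143$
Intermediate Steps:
$z{\left(Y,u \right)} = -77 + Y + u$ ($z{\left(Y,u \right)} = \left(Y + u\right) - 77 = -77 + Y + u$)
$\frac{1}{z{\left(s{\left(3,-8 \right)},66 \right)} - 4501} = \frac{1}{\left(-77 - 4 + 66\right) - 4501} = \frac{1}{-15 - 4501} = \frac{1}{-4516} = - \frac{1}{4516}$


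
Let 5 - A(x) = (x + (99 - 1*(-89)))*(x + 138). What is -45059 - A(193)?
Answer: 81047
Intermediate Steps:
A(x) = 5 - (138 + x)*(188 + x) (A(x) = 5 - (x + (99 - 1*(-89)))*(x + 138) = 5 - (x + (99 + 89))*(138 + x) = 5 - (x + 188)*(138 + x) = 5 - (188 + x)*(138 + x) = 5 - (138 + x)*(188 + x))
-45059 - A(193) = -45059 - (-25939 - 1*193² - 326*193) = -45059 - (-25939 - 1*37249 - 62918) = -45059 - (-25939 - 37249 - 62918) = -45059 - 1*(-126106) = -45059 + 126106 = 81047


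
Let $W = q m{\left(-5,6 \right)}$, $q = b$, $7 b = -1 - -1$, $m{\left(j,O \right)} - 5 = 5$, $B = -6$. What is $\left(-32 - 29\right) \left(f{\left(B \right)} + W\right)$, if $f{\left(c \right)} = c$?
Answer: $366$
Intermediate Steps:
$m{\left(j,O \right)} = 10$ ($m{\left(j,O \right)} = 5 + 5 = 10$)
$b = 0$ ($b = \frac{-1 - -1}{7} = \frac{-1 + 1}{7} = \frac{1}{7} \cdot 0 = 0$)
$q = 0$
$W = 0$ ($W = 0 \cdot 10 = 0$)
$\left(-32 - 29\right) \left(f{\left(B \right)} + W\right) = \left(-32 - 29\right) \left(-6 + 0\right) = \left(-61\right) \left(-6\right) = 366$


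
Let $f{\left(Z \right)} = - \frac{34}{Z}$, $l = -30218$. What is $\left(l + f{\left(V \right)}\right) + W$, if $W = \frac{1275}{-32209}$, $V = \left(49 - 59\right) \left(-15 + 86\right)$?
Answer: $- \frac{345518409582}{11434195} \approx -30218.0$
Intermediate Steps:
$V = -710$ ($V = \left(-10\right) 71 = -710$)
$W = - \frac{1275}{32209}$ ($W = 1275 \left(- \frac{1}{32209}\right) = - \frac{1275}{32209} \approx -0.039585$)
$\left(l + f{\left(V \right)}\right) + W = \left(-30218 - \frac{34}{-710}\right) - \frac{1275}{32209} = \left(-30218 - - \frac{17}{355}\right) - \frac{1275}{32209} = \left(-30218 + \frac{17}{355}\right) - \frac{1275}{32209} = - \frac{10727373}{355} - \frac{1275}{32209} = - \frac{345518409582}{11434195}$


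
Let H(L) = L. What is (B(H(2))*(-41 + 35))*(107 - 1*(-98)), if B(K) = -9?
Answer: 11070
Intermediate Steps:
(B(H(2))*(-41 + 35))*(107 - 1*(-98)) = (-9*(-41 + 35))*(107 - 1*(-98)) = (-9*(-6))*(107 + 98) = 54*205 = 11070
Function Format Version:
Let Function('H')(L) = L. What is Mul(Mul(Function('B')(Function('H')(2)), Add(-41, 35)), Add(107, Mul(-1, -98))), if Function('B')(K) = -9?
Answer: 11070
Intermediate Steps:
Mul(Mul(Function('B')(Function('H')(2)), Add(-41, 35)), Add(107, Mul(-1, -98))) = Mul(Mul(-9, Add(-41, 35)), Add(107, Mul(-1, -98))) = Mul(Mul(-9, -6), Add(107, 98)) = Mul(54, 205) = 11070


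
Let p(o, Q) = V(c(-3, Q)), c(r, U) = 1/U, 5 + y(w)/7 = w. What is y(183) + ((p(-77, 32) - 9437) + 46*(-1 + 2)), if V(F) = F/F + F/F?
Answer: -8143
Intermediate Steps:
y(w) = -35 + 7*w
V(F) = 2 (V(F) = 1 + 1 = 2)
p(o, Q) = 2
y(183) + ((p(-77, 32) - 9437) + 46*(-1 + 2)) = (-35 + 7*183) + ((2 - 9437) + 46*(-1 + 2)) = (-35 + 1281) + (-9435 + 46*1) = 1246 + (-9435 + 46) = 1246 - 9389 = -8143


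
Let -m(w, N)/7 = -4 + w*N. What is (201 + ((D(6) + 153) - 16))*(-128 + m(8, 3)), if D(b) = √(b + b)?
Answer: -90584 - 536*√3 ≈ -91512.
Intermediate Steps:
m(w, N) = 28 - 7*N*w (m(w, N) = -7*(-4 + w*N) = -7*(-4 + N*w) = 28 - 7*N*w)
D(b) = √2*√b (D(b) = √(2*b) = √2*√b)
(201 + ((D(6) + 153) - 16))*(-128 + m(8, 3)) = (201 + ((√2*√6 + 153) - 16))*(-128 + (28 - 7*3*8)) = (201 + ((2*√3 + 153) - 16))*(-128 + (28 - 168)) = (201 + ((153 + 2*√3) - 16))*(-128 - 140) = (201 + (137 + 2*√3))*(-268) = (338 + 2*√3)*(-268) = -90584 - 536*√3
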